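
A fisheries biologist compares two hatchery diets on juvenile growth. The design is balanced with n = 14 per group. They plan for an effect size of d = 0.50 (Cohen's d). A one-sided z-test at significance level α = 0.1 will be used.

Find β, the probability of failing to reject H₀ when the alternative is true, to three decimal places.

β ≈ 0.484

Noncentrality parameter: δ = d·√(n/2) = 0.50 × √(14/2) = 1.3229
One-sided α = 0.1 → critical value z_{0.1} = 1.282.
Power = Φ(δ − 1.282) = Φ(0.041) = 0.5165.
Type II error: β = 1 − power = 1 − 0.5165 = 0.4835.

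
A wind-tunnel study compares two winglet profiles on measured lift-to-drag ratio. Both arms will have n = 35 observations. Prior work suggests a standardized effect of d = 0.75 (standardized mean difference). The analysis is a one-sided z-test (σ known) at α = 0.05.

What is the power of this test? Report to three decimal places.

Noncentrality parameter: δ = d·√(n/2) = 0.75 × √(35/2) = 3.1375
One-sided α = 0.05 → critical value z_{0.05} = 1.645.
Power = P(Z > 1.645 − δ) = Φ(1.493) = 0.9322.

Power ≈ 0.932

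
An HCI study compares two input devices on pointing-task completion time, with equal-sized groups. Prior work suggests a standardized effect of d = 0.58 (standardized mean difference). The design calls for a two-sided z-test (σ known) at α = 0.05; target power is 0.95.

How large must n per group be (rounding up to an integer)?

n = 78 per group

Set Φ(δ − 1.960) = 0.95; then δ − 1.960 = Φ⁻¹(0.95) = 1.645, giving δ = 3.605.
(Ignoring the negligible lower-tail rejection probability gives the usual closed-form inversion.)
δ = d·√(n/2) ⇒ n = 2(δ/d)² = 2 × (3.605 / 0.58)² = 77.26.
Round up to the next whole unit.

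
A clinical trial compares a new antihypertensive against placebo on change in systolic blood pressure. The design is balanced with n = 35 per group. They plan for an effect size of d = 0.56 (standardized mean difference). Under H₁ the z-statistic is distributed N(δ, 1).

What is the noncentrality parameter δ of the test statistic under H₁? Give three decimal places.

δ ≈ 2.343

δ = d·√(n/2) = 0.56 × √(35/2) = 2.3426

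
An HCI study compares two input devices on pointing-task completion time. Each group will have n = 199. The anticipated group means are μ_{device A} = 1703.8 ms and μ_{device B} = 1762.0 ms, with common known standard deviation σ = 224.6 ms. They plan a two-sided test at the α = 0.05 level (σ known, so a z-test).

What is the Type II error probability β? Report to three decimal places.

β ≈ 0.266

Standardized effect: d = |μ_{device A} − μ_{device B}| / σ = |1703.8 − 1762.0| / 224.6 = 0.2591
Noncentrality parameter: δ = d·√(n/2) = 0.2591 × √(199/2) = 2.5848
Two-sided α = 0.05 → critical value z_{0.025} = 1.960.
Power = Φ(δ − 1.960) + Φ(−δ − 1.960) = Φ(0.625) + Φ(-4.545) = 0.7340 + 0.0000 = 0.7340.
Type II error: β = 1 − power = 1 − 0.7340 = 0.2660.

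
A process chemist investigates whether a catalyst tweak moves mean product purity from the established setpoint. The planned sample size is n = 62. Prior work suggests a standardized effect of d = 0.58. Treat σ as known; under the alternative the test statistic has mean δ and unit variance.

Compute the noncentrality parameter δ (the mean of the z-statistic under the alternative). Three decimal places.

δ ≈ 4.567

The noncentrality parameter scales effect size by the design's sample-size factor: δ = d·√n = 0.58 × √62 = 4.5669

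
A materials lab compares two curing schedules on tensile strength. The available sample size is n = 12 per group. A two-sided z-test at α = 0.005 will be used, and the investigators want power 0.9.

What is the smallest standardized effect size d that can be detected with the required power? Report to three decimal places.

Required noncentrality: δ = z_{0.0025} + z_{0.10} = 2.807 + 1.282 = 4.089.
(The second rejection-region term Φ(−δ − z_{α/2}) is negligible and dropped.)
δ = d·√(n/2) ⇒ d = δ/√(n/2) = 4.089/√(12/2) = 1.6692.

d ≈ 1.669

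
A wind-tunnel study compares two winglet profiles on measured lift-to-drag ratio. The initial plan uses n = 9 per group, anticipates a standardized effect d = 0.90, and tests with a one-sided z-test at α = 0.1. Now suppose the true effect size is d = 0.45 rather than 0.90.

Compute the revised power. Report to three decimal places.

With d = 0.45: δ = d·√(n/2) = 0.45 × √(9/2) = 0.9546. Critical value z_{0.1} = 1.282.
Revised power = Φ(δ − 1.282) = Φ(-0.327) = 0.3719.

Power ≈ 0.372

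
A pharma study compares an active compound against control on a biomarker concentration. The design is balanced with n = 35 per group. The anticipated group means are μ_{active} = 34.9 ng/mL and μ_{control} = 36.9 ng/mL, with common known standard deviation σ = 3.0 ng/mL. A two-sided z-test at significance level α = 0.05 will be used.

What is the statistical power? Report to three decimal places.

Power ≈ 0.796

Standardized effect: d = |μ_{active} − μ_{control}| / σ = |34.9 − 36.9| / 3.0 = 0.6667
Noncentrality parameter: δ = d·√(n/2) = 0.6667 × √(35/2) = 2.7889
Critical value for a two-sided test at α = 0.05: z_{α/2} = 1.960.
Power = Φ(δ − 1.960) + Φ(−δ − 1.960) = Φ(0.829) + Φ(-4.749) = 0.7964 + 0.0000 = 0.7964.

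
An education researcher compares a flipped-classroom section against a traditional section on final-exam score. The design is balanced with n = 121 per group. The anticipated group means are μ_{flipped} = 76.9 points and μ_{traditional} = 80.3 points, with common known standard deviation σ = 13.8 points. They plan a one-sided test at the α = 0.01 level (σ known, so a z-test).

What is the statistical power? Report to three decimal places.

Power ≈ 0.341

Standardized effect: d = |μ_{flipped} − μ_{traditional}| / σ = |76.9 − 80.3| / 13.8 = 0.2464
Noncentrality parameter: δ = d·√(n/2) = 0.2464 × √(121/2) = 1.9164
Critical value for a one-sided test at α = 0.01: z_α = 2.326.
Power = Φ(δ − 2.326) = Φ(-0.410) = 0.3409.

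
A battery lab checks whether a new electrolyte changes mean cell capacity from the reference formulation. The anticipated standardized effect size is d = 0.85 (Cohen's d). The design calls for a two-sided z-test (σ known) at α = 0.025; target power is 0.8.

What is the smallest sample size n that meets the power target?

For power 0.8 need Φ(δ − z_{0.0125}) = 0.8, so δ = z_{0.0125} + z_{0.20} = 2.241 + 0.842 = 3.083.
(The Φ(−δ − z_{α/2}) term is vanishingly small for δ > 0 and is dropped in the standard sample-size formula.)
δ = d·√n ⇒ n = (δ/d)² = (3.083 / 0.85)² = 13.16.
Rounding up, n = 14.

n = 14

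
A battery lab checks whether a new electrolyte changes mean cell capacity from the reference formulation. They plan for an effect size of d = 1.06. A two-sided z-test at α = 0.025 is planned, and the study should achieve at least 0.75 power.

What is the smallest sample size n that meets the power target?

For power 0.75 need Φ(δ − z_{0.0125}) = 0.75, so δ = z_{0.0125} + z_{0.25} = 2.241 + 0.674 = 2.916.
(For δ > 0 the lower-tail rejection region contributes negligibly to power, so the one-term inversion is standard.)
δ = d·√n ⇒ n = (δ/d)² = (2.916 / 1.06)² = 7.57.
Rounding up, n = 8.

n = 8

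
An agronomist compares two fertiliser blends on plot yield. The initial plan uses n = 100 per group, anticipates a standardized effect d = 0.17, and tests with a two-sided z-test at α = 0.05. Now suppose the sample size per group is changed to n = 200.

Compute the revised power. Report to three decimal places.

Power ≈ 0.398

With n = 200 per group: δ = d·√(n/2) = 0.17 × √(200/2) = 1.7000. Critical value z_{0.025} = 1.960.
Revised power = Φ(δ − 1.960) + Φ(−δ − 1.960) = Φ(-0.260) + Φ(-3.660) = 0.3974 + 0.0001 = 0.3976.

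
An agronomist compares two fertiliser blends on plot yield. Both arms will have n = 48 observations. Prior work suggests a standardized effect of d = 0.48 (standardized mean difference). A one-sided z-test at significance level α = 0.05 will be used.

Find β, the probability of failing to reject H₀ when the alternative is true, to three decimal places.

β ≈ 0.240

Noncentrality parameter: λ = d·√(n/2) = 0.48 × √(48/2) = 2.3515
One-sided α = 0.05 → critical value z_{0.05} = 1.645.
Power = Φ(λ − 1.645) = Φ(0.707) = 0.7601.
Type II error: β = 1 − power = 1 − 0.7601 = 0.2399.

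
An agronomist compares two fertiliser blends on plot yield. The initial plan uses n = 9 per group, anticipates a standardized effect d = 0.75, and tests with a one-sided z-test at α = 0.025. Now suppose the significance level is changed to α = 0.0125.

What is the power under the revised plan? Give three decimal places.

Power ≈ 0.258

δ = d·√(n/2) = 0.75 × √(9/2) = 1.5910 (unchanged). New critical value: z_{0.0125} = 2.241.
Revised power = Φ(δ − 2.241) = Φ(-0.650) = 0.2577.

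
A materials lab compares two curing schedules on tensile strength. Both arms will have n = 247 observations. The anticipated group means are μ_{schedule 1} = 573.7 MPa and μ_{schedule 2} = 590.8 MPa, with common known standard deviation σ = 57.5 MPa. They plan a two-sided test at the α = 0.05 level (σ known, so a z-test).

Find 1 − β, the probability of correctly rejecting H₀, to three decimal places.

Standardized effect: d = |μ_{schedule 1} − μ_{schedule 2}| / σ = |573.7 − 590.8| / 57.5 = 0.2974
Noncentrality parameter: δ = d·√(n/2) = 0.2974 × √(247/2) = 3.3049
Two-sided α = 0.05 → critical value z_{0.025} = 1.960.
Power = Φ(δ − 1.960) + Φ(−δ − 1.960) = Φ(1.345) + Φ(-5.265) = 0.9107 + 0.0000 = 0.9107.

Power ≈ 0.911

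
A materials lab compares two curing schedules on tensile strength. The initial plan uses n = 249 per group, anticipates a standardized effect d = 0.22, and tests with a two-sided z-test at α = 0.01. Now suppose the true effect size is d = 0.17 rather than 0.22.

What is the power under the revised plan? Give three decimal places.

With d = 0.17: δ = d·√(n/2) = 0.17 × √(249/2) = 1.8969. Critical value z_{0.005} = 2.576.
Revised power = Φ(δ − 2.576) + Φ(−δ − 2.576) = Φ(-0.679) + Φ(-4.473) = 0.2486 + 0.0000 = 0.2486.

Power ≈ 0.249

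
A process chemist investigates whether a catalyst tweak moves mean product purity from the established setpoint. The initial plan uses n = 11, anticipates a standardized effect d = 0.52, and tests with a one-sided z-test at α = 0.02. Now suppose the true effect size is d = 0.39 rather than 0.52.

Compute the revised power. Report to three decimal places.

Power ≈ 0.224

With d = 0.39: δ = d·√n = 0.39 × √11 = 1.2935. Critical value z_{0.02} = 2.054.
Revised power = Φ(δ − 2.054) = Φ(-0.760) = 0.2235.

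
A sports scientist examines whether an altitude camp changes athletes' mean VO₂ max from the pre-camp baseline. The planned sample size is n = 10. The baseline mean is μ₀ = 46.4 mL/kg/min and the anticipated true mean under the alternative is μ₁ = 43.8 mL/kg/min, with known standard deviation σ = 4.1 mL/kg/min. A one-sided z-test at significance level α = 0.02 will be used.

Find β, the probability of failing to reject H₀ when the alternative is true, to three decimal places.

β ≈ 0.519

Standardized effect: d = |μ₁ − μ₀| / σ = |43.8 − 46.4| / 4.1 = 0.6341
Noncentrality parameter: δ = d·√n = 0.6341 × √10 = 2.0053
Critical value for a one-sided test at α = 0.02: z_α = 2.054.
Power = Φ(δ − 2.054) = Φ(-0.048) = 0.4807.
Type II error: β = 1 − power = 1 − 0.4807 = 0.5193.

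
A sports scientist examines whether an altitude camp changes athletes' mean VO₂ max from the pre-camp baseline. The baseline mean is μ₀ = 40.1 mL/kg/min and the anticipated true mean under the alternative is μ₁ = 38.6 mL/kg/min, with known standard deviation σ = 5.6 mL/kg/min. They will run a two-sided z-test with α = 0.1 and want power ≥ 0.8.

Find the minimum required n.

Standardized effect: d = |μ₁ − μ₀| / σ = |38.6 − 40.1| / 5.6 = 0.2679
Set Φ(δ − 1.645) = 0.8; then δ − 1.645 = Φ⁻¹(0.8) = 0.842, giving δ = 2.486.
(For δ > 0 the lower-tail rejection region contributes negligibly to power, so the one-term inversion is standard.)
δ = d·√n ⇒ n = (δ/d)² = (2.486 / 0.2679)² = 86.17.
Rounding up, n = 87.

n = 87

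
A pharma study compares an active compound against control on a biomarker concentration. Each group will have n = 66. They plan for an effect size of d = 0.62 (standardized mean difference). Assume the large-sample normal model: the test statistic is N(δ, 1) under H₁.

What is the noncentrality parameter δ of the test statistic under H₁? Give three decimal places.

The noncentrality parameter scales effect size by the design's sample-size factor: δ = d·√(n/2) = 0.62 × √(66/2) = 3.5616

δ ≈ 3.562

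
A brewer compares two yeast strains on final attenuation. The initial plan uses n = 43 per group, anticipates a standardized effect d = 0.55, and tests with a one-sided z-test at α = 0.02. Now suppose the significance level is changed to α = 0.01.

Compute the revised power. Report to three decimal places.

Power ≈ 0.589

δ = d·√(n/2) = 0.55 × √(43/2) = 2.5502 (unchanged). New critical value: z_{0.01} = 2.326.
Revised power = P(Z > 2.326 − δ) = Φ(0.224) = 0.5886.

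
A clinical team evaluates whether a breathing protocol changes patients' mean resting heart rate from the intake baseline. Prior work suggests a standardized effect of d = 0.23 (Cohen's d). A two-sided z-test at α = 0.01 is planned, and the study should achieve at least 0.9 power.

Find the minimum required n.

Set Φ(δ − 2.576) = 0.9; then δ − 2.576 = Φ⁻¹(0.9) = 1.282, giving δ = 3.857.
(Ignoring the negligible lower-tail rejection probability gives the usual closed-form inversion.)
δ = d·√n ⇒ n = (δ/d)² = (3.857 / 0.23)² = 281.27.
Round up to the next whole unit.

n = 282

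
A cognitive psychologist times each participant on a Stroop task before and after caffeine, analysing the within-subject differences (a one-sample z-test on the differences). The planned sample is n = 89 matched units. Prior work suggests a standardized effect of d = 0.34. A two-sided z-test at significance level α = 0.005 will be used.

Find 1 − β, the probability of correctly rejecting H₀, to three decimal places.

Power ≈ 0.656

Noncentrality parameter: λ = d·√n = 0.34 × √89 = 3.2076
Two-sided α = 0.005 → critical value z_{0.0025} = 2.807.
Power = Φ(λ − 2.807) + Φ(−λ − 2.807) = Φ(0.401) + Φ(-6.015) = 0.6556 + 0.0000 = 0.6556.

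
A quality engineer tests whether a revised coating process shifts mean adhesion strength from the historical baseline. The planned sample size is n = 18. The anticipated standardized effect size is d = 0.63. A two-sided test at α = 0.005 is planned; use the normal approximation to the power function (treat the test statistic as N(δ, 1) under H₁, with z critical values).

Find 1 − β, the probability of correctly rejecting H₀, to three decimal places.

Noncentrality parameter: δ = d·√n = 0.63 × √18 = 2.6729
Critical value for a two-sided test at α = 0.005: z_{α/2} = 2.807.
Power = Φ(δ − 2.807) + Φ(−δ − 2.807) = Φ(-0.134) + Φ(-5.480) = 0.4466 + 0.0000 = 0.4466.

Power ≈ 0.447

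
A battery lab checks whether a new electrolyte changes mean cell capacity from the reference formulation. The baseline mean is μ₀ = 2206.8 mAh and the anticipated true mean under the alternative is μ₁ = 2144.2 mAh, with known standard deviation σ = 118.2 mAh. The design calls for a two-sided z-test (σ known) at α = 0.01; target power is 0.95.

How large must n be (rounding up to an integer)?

n = 64

Standardized effect: d = |μ₁ − μ₀| / σ = |2144.2 − 2206.8| / 118.2 = 0.5296
Set Φ(δ − 2.576) = 0.95; then δ − 2.576 = Φ⁻¹(0.95) = 1.645, giving δ = 4.221.
(The Φ(−δ − z_{α/2}) term is vanishingly small for δ > 0 and is dropped in the standard sample-size formula.)
δ = d·√n ⇒ n = (δ/d)² = (4.221 / 0.5296)² = 63.51.
Rounding up, n = 64.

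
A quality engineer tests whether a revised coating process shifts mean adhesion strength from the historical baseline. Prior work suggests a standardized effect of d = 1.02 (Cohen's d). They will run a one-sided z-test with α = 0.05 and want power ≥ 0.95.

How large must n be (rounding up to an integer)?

n = 11

Set Φ(δ − 1.645) = 0.95; then δ − 1.645 = Φ⁻¹(0.95) = 1.645, giving δ = 3.290.
δ = d·√n ⇒ n = (δ/d)² = (3.290 / 1.02)² = 10.40.
Round up to the next whole unit.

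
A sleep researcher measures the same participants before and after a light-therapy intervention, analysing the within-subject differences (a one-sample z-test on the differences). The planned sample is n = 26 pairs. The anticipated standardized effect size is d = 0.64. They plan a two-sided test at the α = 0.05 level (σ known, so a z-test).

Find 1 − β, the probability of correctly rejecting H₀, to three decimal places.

Noncentrality parameter: δ = d·√n = 0.64 × √26 = 3.2634
Critical value for a two-sided test at α = 0.05: z_{α/2} = 1.960.
Power = Φ(δ − 1.960) + Φ(−δ − 1.960) = Φ(1.303) + Φ(-5.223) = 0.9038 + 0.0000 = 0.9038.

Power ≈ 0.904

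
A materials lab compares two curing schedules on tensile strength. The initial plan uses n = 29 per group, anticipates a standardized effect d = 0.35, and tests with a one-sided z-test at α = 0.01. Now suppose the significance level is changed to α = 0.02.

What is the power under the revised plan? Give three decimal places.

Power ≈ 0.235

δ = d·√(n/2) = 0.35 × √(29/2) = 1.3328 (unchanged). New critical value: z_{0.02} = 2.054.
Revised power = P(Z > 2.054 − δ) = Φ(-0.721) = 0.2355.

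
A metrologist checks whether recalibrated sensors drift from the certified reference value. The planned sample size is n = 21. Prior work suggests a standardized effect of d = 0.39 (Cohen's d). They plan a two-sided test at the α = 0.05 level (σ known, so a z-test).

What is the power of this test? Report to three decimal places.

Noncentrality parameter: λ = d·√n = 0.39 × √21 = 1.7872
Critical value for a two-sided test at α = 0.05: z_{α/2} = 1.960.
Power = Φ(λ − 1.960) + Φ(−λ − 1.960) = Φ(-0.173) + Φ(-3.747) = 0.4314 + 0.0001 = 0.4315.

Power ≈ 0.432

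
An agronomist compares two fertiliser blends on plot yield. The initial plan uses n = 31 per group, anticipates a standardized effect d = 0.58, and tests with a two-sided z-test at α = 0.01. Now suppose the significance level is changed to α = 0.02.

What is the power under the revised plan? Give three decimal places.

Power ≈ 0.483

δ = d·√(n/2) = 0.58 × √(31/2) = 2.2835 (unchanged). New critical value: z_{0.01} = 2.326.
Revised power = Φ(δ − 2.326) + Φ(−δ − 2.326) = Φ(-0.043) + Φ(-4.610) = 0.4829 + 0.0000 = 0.4829.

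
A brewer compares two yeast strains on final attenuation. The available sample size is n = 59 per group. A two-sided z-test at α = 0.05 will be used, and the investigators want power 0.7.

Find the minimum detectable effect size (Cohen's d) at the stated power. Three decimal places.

d ≈ 0.457

Required noncentrality: δ = z_{0.025} + z_{0.30} = 1.960 + 0.524 = 2.484.
(The second rejection-region term Φ(−δ − z_{α/2}) is negligible and dropped.)
δ = d·√(n/2) ⇒ d = δ/√(n/2) = 2.484/√(59/2) = 0.4574.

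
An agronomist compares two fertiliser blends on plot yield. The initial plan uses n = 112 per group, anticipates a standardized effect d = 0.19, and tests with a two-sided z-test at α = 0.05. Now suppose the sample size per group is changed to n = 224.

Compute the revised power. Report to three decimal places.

With n = 224 per group: δ = d·√(n/2) = 0.19 × √(224/2) = 2.0108. Critical value z_{0.025} = 1.960.
Revised power = Φ(δ − 1.960) + Φ(−δ − 1.960) = Φ(0.051) + Φ(-3.971) = 0.5203 + 0.0000 = 0.5203.

Power ≈ 0.520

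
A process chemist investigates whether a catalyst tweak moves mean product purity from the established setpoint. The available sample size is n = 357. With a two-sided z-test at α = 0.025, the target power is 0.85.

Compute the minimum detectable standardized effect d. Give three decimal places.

d ≈ 0.173

Need Φ(δ − 2.241) = 0.85, so δ = 2.241 + 1.036 = 3.278.
(The second rejection-region term Φ(−δ − z_{α/2}) is negligible and dropped.)
δ = d·√n ⇒ d = δ/√n = 3.278/√357 = 0.1735.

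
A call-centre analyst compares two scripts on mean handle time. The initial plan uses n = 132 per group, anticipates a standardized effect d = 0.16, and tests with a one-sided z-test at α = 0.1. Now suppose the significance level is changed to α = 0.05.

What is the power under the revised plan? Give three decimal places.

Power ≈ 0.365

δ = d·√(n/2) = 0.16 × √(132/2) = 1.2998 (unchanged). New critical value: z_{0.05} = 1.645.
Revised power = P(Z > 1.645 − δ) = Φ(-0.345) = 0.3650.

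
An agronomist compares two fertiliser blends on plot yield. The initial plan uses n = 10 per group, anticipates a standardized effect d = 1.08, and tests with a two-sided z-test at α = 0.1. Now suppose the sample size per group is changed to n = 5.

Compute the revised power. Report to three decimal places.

With n = 5 per group: δ = d·√(n/2) = 1.08 × √(5/2) = 1.7076. Critical value z_{0.05} = 1.645.
Revised power = Φ(δ − 1.645) + Φ(−δ − 1.645) = Φ(0.063) + Φ(-3.352) = 0.5250 + 0.0004 = 0.5254.

Power ≈ 0.525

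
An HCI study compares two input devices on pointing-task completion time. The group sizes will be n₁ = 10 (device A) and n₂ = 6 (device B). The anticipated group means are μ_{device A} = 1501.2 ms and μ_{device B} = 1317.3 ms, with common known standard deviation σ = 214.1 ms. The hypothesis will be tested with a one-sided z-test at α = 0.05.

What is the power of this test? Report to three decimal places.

Standardized effect: d = |μ_{device A} − μ_{device B}| / σ = |1501.2 − 1317.3| / 214.1 = 0.8589
Noncentrality parameter: λ = d / √(1/n₁ + 1/n₂) = 0.8589 / √(1/10 + 1/6) = 1.6633
One-sided α = 0.05 → critical value z_{0.05} = 1.645.
Power = P(Z > 1.645 − λ) = Φ(0.018) = 0.5074.

Power ≈ 0.507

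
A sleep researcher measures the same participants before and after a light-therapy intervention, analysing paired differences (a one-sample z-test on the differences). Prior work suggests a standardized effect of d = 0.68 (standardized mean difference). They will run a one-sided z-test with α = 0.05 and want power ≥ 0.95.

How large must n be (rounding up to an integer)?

Set Φ(δ − 1.645) = 0.95; then δ − 1.645 = Φ⁻¹(0.95) = 1.645, giving δ = 3.290.
δ = d·√n ⇒ n = (δ/d)² = (3.290 / 0.68)² = 23.40.
Rounding up, n = 24.

n = 24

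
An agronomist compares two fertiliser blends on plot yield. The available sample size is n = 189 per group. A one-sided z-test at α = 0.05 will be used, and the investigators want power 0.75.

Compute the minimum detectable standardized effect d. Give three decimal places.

d ≈ 0.239

Required noncentrality: δ = z_{0.05} + z_{0.25} = 1.645 + 0.674 = 2.319.
δ = d·√(n/2) ⇒ d = δ/√(n/2) = 2.319/√(189/2) = 0.2386.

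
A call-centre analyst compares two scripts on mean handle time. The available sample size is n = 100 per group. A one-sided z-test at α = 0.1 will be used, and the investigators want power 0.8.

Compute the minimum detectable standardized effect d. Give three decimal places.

d ≈ 0.300

Need Φ(δ − 1.282) = 0.8, so δ = 1.282 + 0.842 = 2.123.
δ = d·√(n/2) ⇒ d = δ/√(n/2) = 2.123/√(100/2) = 0.3003.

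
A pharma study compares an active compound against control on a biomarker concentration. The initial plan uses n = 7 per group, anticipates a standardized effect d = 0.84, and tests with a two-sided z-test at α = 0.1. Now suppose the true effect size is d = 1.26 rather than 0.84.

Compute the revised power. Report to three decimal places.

With d = 1.26: δ = d·√(n/2) = 1.26 × √(7/2) = 2.3572. Critical value z_{0.05} = 1.645.
Revised power = Φ(δ − 1.645) + Φ(−δ − 1.645) = Φ(0.712) + Φ(-4.002) = 0.7619 + 0.0000 = 0.7619.

Power ≈ 0.762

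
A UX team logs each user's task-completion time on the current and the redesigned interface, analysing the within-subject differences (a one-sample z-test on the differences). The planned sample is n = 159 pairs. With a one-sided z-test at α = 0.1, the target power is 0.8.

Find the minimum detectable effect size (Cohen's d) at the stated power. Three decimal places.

d ≈ 0.168

Need Φ(δ − 1.282) = 0.8, so δ = 1.282 + 0.842 = 2.123.
δ = d·√n ⇒ d = δ/√n = 2.123/√159 = 0.1684.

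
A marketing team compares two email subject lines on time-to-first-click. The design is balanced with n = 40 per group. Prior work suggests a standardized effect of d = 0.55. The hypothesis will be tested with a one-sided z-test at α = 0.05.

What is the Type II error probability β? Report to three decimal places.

Noncentrality parameter: δ = d·√(n/2) = 0.55 × √(40/2) = 2.4597
Critical value for a one-sided test at α = 0.05: z_α = 1.645.
Power = Φ(δ − 1.645) = Φ(0.815) = 0.7924.
Type II error: β = 1 − power = 1 − 0.7924 = 0.2076.

β ≈ 0.208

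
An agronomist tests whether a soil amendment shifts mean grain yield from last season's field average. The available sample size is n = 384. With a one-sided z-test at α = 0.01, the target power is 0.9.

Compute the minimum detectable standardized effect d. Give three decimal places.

Need Φ(δ − 2.326) = 0.9, so δ = 2.326 + 1.282 = 3.608.
δ = d·√n ⇒ d = δ/√n = 3.608/√384 = 0.1841.

d ≈ 0.184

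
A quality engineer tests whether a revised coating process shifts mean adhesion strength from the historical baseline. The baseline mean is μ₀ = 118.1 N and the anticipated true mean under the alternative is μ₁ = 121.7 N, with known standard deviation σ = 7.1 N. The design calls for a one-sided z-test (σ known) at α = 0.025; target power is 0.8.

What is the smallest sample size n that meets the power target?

n = 31

Standardized effect: d = |μ₁ − μ₀| / σ = |121.7 − 118.1| / 7.1 = 0.5070
Set Φ(δ − 1.960) = 0.8; then δ − 1.960 = Φ⁻¹(0.8) = 0.842, giving δ = 2.802.
δ = d·√n ⇒ n = (δ/d)² = (2.802 / 0.5070)² = 30.53.
Round up to the next whole unit.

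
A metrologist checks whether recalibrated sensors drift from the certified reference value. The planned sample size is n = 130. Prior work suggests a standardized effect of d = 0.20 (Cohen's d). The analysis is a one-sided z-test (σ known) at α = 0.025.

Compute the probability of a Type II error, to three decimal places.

β ≈ 0.374

Noncentrality parameter: λ = d·√n = 0.20 × √130 = 2.2804
One-sided α = 0.025 → critical value z_{0.025} = 1.960.
Power = Φ(λ − 1.960) = Φ(0.320) = 0.6257.
Type II error: β = 1 − power = 1 − 0.6257 = 0.3743.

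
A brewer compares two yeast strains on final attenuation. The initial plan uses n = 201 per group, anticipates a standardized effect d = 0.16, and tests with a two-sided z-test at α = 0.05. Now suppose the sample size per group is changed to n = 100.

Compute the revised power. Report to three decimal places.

Power ≈ 0.205

With n = 100 per group: δ = d·√(n/2) = 0.16 × √(100/2) = 1.1314. Critical value z_{0.025} = 1.960.
Revised power = Φ(δ − 1.960) + Φ(−δ − 1.960) = Φ(-0.829) + Φ(-3.091) = 0.2037 + 0.0010 = 0.2047.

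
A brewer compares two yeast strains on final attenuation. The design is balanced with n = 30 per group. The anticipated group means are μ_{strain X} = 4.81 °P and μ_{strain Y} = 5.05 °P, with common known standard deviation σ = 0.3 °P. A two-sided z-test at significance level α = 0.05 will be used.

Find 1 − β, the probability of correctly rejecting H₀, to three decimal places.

Standardized effect: d = |μ_{strain X} − μ_{strain Y}| / σ = |4.81 − 5.05| / 0.3 = 0.8000
Noncentrality parameter: δ = d·√(n/2) = 0.8000 × √(30/2) = 3.0984
Critical value for a two-sided test at α = 0.05: z_{α/2} = 1.960.
Power = Φ(δ − 1.960) + Φ(−δ − 1.960) = Φ(1.138) + Φ(-5.058) = 0.8725 + 0.0000 = 0.8725.

Power ≈ 0.873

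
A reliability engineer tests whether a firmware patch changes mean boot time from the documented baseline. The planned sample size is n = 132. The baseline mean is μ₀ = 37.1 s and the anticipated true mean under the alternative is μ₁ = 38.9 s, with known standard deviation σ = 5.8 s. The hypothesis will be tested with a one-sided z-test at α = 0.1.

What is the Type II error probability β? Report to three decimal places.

β ≈ 0.011

Standardized effect: d = |μ₁ − μ₀| / σ = |38.9 − 37.1| / 5.8 = 0.3103
Noncentrality parameter: δ = d·√n = 0.3103 × √132 = 3.5656
Critical value for a one-sided test at α = 0.1: z_α = 1.282.
Power = P(Z > 1.282 − δ) = Φ(2.284) = 0.9888.
Type II error: β = 1 − power = 1 − 0.9888 = 0.0112.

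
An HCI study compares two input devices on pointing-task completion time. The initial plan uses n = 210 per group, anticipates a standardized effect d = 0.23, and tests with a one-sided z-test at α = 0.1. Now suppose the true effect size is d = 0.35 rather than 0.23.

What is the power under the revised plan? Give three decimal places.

Power ≈ 0.989

With d = 0.35: δ = d·√(n/2) = 0.35 × √(210/2) = 3.5864. Critical value z_{0.1} = 1.282.
Revised power = Φ(δ − 1.282) = Φ(2.305) = 0.9894.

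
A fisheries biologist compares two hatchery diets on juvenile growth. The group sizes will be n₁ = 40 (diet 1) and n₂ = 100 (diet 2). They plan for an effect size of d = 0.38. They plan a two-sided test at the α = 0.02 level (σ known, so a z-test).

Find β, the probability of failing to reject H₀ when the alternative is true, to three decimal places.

β ≈ 0.616

Noncentrality parameter: δ = d / √(1/n₁ + 1/n₂) = 0.38 / √(1/40 + 1/100) = 2.0312
Critical value for a two-sided test at α = 0.02: z_{α/2} = 2.326.
Power = Φ(δ − 2.326) + Φ(−δ − 2.326) = Φ(-0.295) + Φ(-4.358) = 0.3839 + 0.0000 = 0.3839.
Type II error: β = 1 − power = 1 − 0.3839 = 0.6161.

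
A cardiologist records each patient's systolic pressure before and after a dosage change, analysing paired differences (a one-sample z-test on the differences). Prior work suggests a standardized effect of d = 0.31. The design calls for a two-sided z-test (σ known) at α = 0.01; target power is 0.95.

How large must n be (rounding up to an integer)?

Set Φ(δ − 2.576) = 0.95; then δ − 2.576 = Φ⁻¹(0.95) = 1.645, giving δ = 4.221.
(For δ > 0 the lower-tail rejection region contributes negligibly to power, so the one-term inversion is standard.)
δ = d·√n ⇒ n = (δ/d)² = (4.221 / 0.31)² = 185.37.
Rounding up, n = 186.

n = 186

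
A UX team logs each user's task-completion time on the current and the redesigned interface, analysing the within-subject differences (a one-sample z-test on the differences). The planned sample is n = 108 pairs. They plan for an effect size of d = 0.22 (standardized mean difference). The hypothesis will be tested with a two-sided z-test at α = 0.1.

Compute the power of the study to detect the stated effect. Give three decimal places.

Noncentrality parameter: δ = d·√n = 0.22 × √108 = 2.2863
Critical value for a two-sided test at α = 0.1: z_{α/2} = 1.645.
Power = Φ(δ − 1.645) + Φ(−δ − 1.645) = Φ(0.641) + Φ(-3.931) = 0.7394 + 0.0000 = 0.7394.

Power ≈ 0.739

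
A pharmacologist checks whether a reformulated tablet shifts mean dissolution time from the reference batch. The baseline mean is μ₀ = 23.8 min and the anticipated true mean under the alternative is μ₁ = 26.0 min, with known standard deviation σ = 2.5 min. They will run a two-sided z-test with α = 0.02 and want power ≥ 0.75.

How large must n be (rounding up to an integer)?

Standardized effect: d = |μ₁ − μ₀| / σ = |26.0 − 23.8| / 2.5 = 0.8800
For power 0.75 need Φ(δ − z_{0.01}) = 0.75, so δ = z_{0.01} + z_{0.25} = 2.326 + 0.674 = 3.001.
(The Φ(−δ − z_{α/2}) term is vanishingly small for δ > 0 and is dropped in the standard sample-size formula.)
δ = d·√n ⇒ n = (δ/d)² = (3.001 / 0.8800)² = 11.63.
Rounding up, n = 12.

n = 12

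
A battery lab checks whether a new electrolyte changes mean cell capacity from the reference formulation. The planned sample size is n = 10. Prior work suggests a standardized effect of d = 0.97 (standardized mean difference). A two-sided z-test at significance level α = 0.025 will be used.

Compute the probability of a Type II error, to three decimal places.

Noncentrality parameter: δ = d·√n = 0.97 × √10 = 3.0674
Two-sided α = 0.025 → critical value z_{0.0125} = 2.241.
Power = Φ(δ − 2.241) + Φ(−δ − 2.241) = Φ(0.826) + Φ(-5.309) = 0.7956 + 0.0000 = 0.7956.
Type II error: β = 1 − power = 1 − 0.7956 = 0.2044.

β ≈ 0.204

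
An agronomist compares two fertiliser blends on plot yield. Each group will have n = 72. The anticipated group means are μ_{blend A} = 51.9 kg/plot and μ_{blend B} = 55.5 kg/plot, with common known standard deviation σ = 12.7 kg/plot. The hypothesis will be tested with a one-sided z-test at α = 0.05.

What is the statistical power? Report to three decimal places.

Standardized effect: d = |μ_{blend A} − μ_{blend B}| / σ = |51.9 − 55.5| / 12.7 = 0.2835
Noncentrality parameter: δ = d·√(n/2) = 0.2835 × √(72/2) = 1.7008
Critical value for a one-sided test at α = 0.05: z_α = 1.645.
Power = Φ(δ − 1.645) = Φ(0.056) = 0.5223.

Power ≈ 0.522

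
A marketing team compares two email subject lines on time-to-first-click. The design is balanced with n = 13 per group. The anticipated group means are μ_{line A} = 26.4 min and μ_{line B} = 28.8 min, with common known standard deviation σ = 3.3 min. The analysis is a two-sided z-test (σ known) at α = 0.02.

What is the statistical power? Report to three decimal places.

Standardized effect: d = |μ_{line A} − μ_{line B}| / σ = |26.4 − 28.8| / 3.3 = 0.7273
Noncentrality parameter: δ = d·√(n/2) = 0.7273 × √(13/2) = 1.8542
Two-sided α = 0.02 → critical value z_{0.01} = 2.326.
Power = Φ(δ − 2.326) + Φ(−δ − 2.326) = Φ(-0.472) + Φ(-4.181) = 0.3184 + 0.0000 = 0.3184.

Power ≈ 0.318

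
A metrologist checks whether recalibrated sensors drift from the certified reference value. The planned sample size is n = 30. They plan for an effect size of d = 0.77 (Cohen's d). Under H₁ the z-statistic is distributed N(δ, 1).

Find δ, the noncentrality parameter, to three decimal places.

δ ≈ 4.217

δ = d·√n = 0.77 × √30 = 4.2175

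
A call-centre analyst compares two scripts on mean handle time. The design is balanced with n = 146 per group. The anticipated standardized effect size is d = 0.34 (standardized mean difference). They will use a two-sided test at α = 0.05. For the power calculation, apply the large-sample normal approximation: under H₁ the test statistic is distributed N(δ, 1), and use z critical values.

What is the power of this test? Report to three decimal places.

Noncentrality parameter: δ = d·√(n/2) = 0.34 × √(146/2) = 2.9050
Two-sided α = 0.05 → critical value z_{0.025} = 1.960.
Power = Φ(δ − 1.960) + Φ(−δ − 1.960) = Φ(0.945) + Φ(-4.865) = 0.8277 + 0.0000 = 0.8277.

Power ≈ 0.828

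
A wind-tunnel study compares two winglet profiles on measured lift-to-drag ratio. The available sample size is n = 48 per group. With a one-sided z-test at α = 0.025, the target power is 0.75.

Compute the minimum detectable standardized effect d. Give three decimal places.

d ≈ 0.538

Required noncentrality: δ = z_{0.025} + z_{0.25} = 1.960 + 0.674 = 2.634.
δ = d·√(n/2) ⇒ d = δ/√(n/2) = 2.634/√(48/2) = 0.5378.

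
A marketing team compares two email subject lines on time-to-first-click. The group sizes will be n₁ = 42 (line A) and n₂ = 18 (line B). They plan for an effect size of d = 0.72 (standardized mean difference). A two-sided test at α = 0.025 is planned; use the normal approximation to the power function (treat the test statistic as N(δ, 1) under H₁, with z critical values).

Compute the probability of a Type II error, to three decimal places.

Noncentrality parameter: δ = d / √(1/n₁ + 1/n₂) = 0.72 / √(1/42 + 1/18) = 2.5557
Two-sided α = 0.025 → critical value z_{0.0125} = 2.241.
Power = Φ(δ − 2.241) + Φ(−δ − 2.241) = Φ(0.314) + Φ(-4.797) = 0.6234 + 0.0000 = 0.6234.
Type II error: β = 1 − power = 1 − 0.6234 = 0.3766.

β ≈ 0.377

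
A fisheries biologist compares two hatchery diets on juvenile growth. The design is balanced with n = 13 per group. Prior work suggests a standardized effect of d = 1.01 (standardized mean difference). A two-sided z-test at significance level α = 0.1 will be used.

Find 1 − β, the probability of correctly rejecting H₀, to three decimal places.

Noncentrality parameter: δ = d·√(n/2) = 1.01 × √(13/2) = 2.5750
Critical value for a two-sided test at α = 0.1: z_{α/2} = 1.645.
Power = Φ(δ − 1.645) + Φ(−δ − 1.645) = Φ(0.930) + Φ(-4.220) = 0.8239 + 0.0000 = 0.8239.

Power ≈ 0.824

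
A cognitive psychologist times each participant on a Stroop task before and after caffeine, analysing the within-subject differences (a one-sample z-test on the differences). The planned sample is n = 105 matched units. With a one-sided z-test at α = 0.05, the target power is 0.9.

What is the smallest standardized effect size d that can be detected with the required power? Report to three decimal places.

Required noncentrality: δ = z_{0.05} + z_{0.10} = 1.645 + 1.282 = 2.926.
δ = d·√n ⇒ d = δ/√n = 2.926/√105 = 0.2856.

d ≈ 0.286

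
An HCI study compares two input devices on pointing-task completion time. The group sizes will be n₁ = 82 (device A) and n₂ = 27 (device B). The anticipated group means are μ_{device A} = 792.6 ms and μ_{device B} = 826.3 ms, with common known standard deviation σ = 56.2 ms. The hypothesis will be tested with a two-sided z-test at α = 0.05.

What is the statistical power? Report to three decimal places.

Standardized effect: d = |μ_{device A} − μ_{device B}| / σ = |792.6 − 826.3| / 56.2 = 0.5996
Noncentrality parameter: δ = d / √(1/n₁ + 1/n₂) = 0.5996 / √(1/82 + 1/27) = 2.7025
Critical value for a two-sided test at α = 0.05: z_{α/2} = 1.960.
Power = Φ(δ − 1.960) + Φ(−δ − 1.960) = Φ(0.743) + Φ(-4.662) = 0.7711 + 0.0000 = 0.7711.

Power ≈ 0.771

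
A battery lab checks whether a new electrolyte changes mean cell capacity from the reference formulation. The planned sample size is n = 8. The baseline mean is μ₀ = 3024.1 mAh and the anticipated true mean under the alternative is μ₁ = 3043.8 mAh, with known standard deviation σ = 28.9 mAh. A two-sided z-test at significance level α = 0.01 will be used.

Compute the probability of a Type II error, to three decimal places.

Standardized effect: d = |μ₁ − μ₀| / σ = |3043.8 − 3024.1| / 28.9 = 0.6817
Noncentrality parameter: δ = d·√n = 0.6817 × √8 = 1.9280
Two-sided α = 0.01 → critical value z_{0.005} = 2.576.
Power = Φ(δ − 2.576) + Φ(−δ − 2.576) = Φ(-0.648) + Φ(-4.504) = 0.2586 + 0.0000 = 0.2586.
Type II error: β = 1 − power = 1 − 0.2586 = 0.7414.

β ≈ 0.741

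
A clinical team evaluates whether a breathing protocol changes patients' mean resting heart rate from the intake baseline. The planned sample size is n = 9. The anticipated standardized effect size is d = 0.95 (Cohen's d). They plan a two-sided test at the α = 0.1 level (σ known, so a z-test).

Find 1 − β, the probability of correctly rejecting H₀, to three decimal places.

Noncentrality parameter: δ = d·√n = 0.95 × √9 = 2.8500
Critical value for a two-sided test at α = 0.1: z_{α/2} = 1.645.
Power = Φ(δ − 1.645) + Φ(−δ − 1.645) = Φ(1.205) + Φ(-4.495) = 0.8859 + 0.0000 = 0.8859.

Power ≈ 0.886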